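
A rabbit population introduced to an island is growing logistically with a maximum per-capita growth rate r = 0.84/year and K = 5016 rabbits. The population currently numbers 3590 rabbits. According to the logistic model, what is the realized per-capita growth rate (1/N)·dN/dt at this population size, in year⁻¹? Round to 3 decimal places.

(1/N)·dN/dt = r(1 − N/K) = 0.84 × (1 − 3590/5016).
= 0.84 × 0.28429 = 0.2388.

0.239 per year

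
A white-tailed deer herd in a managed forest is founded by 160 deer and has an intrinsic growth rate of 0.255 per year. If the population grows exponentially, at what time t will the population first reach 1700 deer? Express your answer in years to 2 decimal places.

9.27 years

Set N₀·e^(rt) = 1700: e^(0.255·t) = 1700/160 = 10.625.
0.255·t = ln(10.625) = 2.3632, so t = 2.3632/0.255 = 9.2675.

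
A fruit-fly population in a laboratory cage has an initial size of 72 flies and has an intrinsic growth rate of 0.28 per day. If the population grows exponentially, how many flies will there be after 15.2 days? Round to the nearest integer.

5078 flies

N(t) = N₀·e^(rt) = 72 × e^(0.28×15.2) = 72 × e^4.256.
e^4.256 ≈ 70.527, so N ≈ 72 × 70.527 = 5077.97.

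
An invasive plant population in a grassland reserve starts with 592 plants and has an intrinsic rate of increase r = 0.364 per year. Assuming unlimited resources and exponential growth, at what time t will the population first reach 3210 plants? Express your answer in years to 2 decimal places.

4.64 years

Set N₀·e^(rt) = 3210: e^(0.364·t) = 3210/592 = 5.4223.
0.364·t = ln(5.4223) = 1.6905, so t = 1.6905/0.364 = 4.6443.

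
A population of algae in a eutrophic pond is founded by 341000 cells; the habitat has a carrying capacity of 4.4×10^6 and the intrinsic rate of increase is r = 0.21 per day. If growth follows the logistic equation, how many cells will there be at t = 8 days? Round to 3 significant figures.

1370000 cells

A = (K − N₀)/N₀ = (4.4×10^6 − 341000)/341000 = 11.903.
N(t) = K/(1 + A·e^(−rt)) = 4.4×10^6/(1 + 11.903×e^(−0.21×8)).
e^(−1.68) = 0.18637; denominator = 1 + 11.903×0.18637 = 3.2185.
N = 4.4×10^6/3.2185 = 1.367117×10^6.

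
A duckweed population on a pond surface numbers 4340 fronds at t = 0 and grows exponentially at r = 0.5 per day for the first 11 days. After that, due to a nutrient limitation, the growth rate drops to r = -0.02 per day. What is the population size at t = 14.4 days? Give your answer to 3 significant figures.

Phase 1: N(11) = 4340·e^(0.5×11) = 4340·e^5.5 = 1.061963×10^6.
Phase 2 runs for 14.4 − 11 = 3.4 days at r = -0.02.
N(14.4) = 1.061963×10^6·e^(-0.02×3.4) = 1.061963×10^6·e^-0.068 = 992150.

992000 fronds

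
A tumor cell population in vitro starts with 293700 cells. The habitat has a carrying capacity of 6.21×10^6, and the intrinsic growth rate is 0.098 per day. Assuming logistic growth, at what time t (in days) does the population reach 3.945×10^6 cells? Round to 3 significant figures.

36.3 days

A = (K − N₀)/N₀ = (6.21×10^6 − 293700)/293700 = 20.144.
Solve 6.21×10^6/(1 + 20.144·e^(−0.098t)) = 3.945×10^6: 1 + 20.144·e^(−0.098t) = 1.5741, so e^(−0.098t) = 0.028502.
−0.098·t = ln(0.028502) = -3.5578, so t = 3.5578/0.098 = 36.304.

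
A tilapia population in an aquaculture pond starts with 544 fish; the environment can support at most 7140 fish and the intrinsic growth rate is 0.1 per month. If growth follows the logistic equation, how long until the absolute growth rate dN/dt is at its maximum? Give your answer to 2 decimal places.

Logistic growth is fastest at N = K/2 = 3570.
A = (K − N₀)/N₀ = 12.125. Set K/(1 + A·e^(−rt)) = K/2 → A·e^(−rt) = 1.
e^(−0.1t) = 1/12.125 = 0.0824742, so t = ln(12.125)/0.1 = 2.4953/0.1 = 24.953.

24.95 months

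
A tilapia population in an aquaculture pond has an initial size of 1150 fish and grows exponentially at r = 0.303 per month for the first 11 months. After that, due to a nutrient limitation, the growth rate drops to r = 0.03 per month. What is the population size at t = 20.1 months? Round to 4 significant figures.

42340 fish

Phase 1: N(11) = 1150·e^(0.303×11) = 1150·e^3.333 = 32225.6.
Phase 2 runs for 20.1 − 11 = 9.1 months at r = 0.03.
N(20.1) = 32225.6·e^(0.03×9.1) = 32225.6·e^0.273 = 42341.3.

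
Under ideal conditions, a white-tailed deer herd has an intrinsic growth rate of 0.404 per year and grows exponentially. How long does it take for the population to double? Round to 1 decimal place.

1.7 years

Doubling time t_d = ln(2)/r = 0.6931/0.404 = 1.7157.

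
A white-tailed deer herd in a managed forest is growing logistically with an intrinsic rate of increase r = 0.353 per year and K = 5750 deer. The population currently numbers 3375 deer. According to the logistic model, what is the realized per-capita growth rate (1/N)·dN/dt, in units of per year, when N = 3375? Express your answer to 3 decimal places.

0.146 per year

(1/N)·dN/dt = r(1 − N/K) = 0.353 × (1 − 3375/5750).
= 0.353 × 0.41304 = 0.1458.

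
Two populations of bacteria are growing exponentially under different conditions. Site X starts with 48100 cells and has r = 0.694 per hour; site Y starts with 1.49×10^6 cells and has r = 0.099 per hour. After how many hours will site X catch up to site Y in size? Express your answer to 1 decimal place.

Set 48100·e^(0.694t) = 1.49×10^6·e^(0.099t).
e^((0.694 − 0.099)t) = 1.49×10^6/48100 → e^(0.595·t) = 30.977.
0.595·t = ln(30.977) = 3.4332, so t = 3.4332/0.595 = 5.7702.

5.8 hours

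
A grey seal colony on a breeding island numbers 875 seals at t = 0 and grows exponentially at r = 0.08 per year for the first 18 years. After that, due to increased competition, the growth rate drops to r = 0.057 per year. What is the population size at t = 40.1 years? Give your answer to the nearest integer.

Phase 1: N(18) = 875·e^(0.08×18) = 875·e^1.44 = 3693.11.
Phase 2 runs for 40.1 − 18 = 22.1 years at r = 0.057.
N(40.1) = 3693.11·e^(0.057×22.1) = 3693.11·e^1.26 = 13015.9.

13016 seals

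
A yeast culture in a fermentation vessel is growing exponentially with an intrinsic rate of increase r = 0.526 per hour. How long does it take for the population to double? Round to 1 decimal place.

1.3 hours

Doubling time t_d = ln(2)/r = 0.6931/0.526 = 1.3178.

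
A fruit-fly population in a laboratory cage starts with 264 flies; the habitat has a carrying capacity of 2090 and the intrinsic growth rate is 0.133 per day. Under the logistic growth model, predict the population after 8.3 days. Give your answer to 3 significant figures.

A = (K − N₀)/N₀ = (2090 − 264)/264 = 6.9167.
N(t) = K/(1 + A·e^(−rt)) = 2090/(1 + 6.9167×e^(−0.133×8.3)).
e^(−1.104) = 0.33158; denominator = 1 + 6.9167×0.33158 = 3.2934.
N = 2090/3.2934 = 634.603.

635 flies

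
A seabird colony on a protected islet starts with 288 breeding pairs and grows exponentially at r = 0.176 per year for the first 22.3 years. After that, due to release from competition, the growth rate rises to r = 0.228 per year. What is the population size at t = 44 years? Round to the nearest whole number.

Phase 1: N(22.3) = 288·e^(0.176×22.3) = 288·e^3.925 = 14585.2.
Phase 2 runs for 44 − 22.3 = 21.7 years at r = 0.228.
N(44) = 14585.2·e^(0.228×21.7) = 14585.2·e^4.948 = 2.054125×10^6.

2054125 breeding pairs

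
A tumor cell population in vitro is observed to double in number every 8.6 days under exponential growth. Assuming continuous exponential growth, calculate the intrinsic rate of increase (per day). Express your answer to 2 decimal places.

0.08 per day

r = ln(2)/t_d = 0.6931/8.6 = 0.080599.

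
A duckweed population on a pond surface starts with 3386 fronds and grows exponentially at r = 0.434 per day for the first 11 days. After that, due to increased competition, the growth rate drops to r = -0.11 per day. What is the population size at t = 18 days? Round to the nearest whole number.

185610 fronds

Phase 1: N(11) = 3386·e^(0.434×11) = 3386·e^4.774 = 400875.
Phase 2 runs for 18 − 11 = 7 days at r = -0.11.
N(18) = 400875·e^(-0.11×7) = 400875·e^-0.77 = 185610.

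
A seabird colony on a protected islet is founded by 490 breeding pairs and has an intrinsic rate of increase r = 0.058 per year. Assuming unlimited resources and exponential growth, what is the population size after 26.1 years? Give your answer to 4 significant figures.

N(t) = N₀·e^(rt) = 490 × e^(0.058×26.1) = 490 × e^1.514.
e^1.514 ≈ 4.544, so N ≈ 490 × 4.544 = 2226.54.

2227 breeding pairs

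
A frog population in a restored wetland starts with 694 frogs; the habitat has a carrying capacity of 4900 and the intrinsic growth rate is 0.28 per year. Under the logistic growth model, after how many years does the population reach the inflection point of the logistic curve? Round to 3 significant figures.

6.43 years

Logistic growth is fastest at N = K/2 = 2450.
A = (K − N₀)/N₀ = 6.0605. Set K/(1 + A·e^(−rt)) = K/2 → A·e^(−rt) = 1.
e^(−0.28t) = 1/6.0605 = 0.165002, so t = ln(6.0605)/0.28 = 1.8018/0.28 = 6.435.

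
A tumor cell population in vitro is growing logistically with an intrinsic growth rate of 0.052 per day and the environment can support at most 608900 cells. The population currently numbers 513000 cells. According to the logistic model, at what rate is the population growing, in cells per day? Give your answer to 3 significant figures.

dN/dt = rN(1 − N/K) = 0.052 × 513000 × (1 − 513000/608900).
1 − 513000/608900 = 0.1575; dN/dt = 0.052 × 513000 × 0.1575 = 4201.4.

4200 cells per day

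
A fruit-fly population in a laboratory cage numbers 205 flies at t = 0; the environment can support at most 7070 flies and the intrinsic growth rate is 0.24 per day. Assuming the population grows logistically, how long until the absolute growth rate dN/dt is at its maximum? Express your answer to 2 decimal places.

14.63 days

Logistic growth is fastest at N = K/2 = 3535.
A = (K − N₀)/N₀ = 33.488. Set K/(1 + A·e^(−rt)) = K/2 → A·e^(−rt) = 1.
e^(−0.24t) = 1/33.488 = 0.0298616, so t = ln(33.488)/0.24 = 3.5112/0.24 = 14.63.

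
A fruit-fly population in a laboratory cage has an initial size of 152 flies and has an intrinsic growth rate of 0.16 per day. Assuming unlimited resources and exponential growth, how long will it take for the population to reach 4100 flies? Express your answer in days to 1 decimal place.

Set N₀·e^(rt) = 4100: e^(0.16·t) = 4100/152 = 26.974.
0.16·t = ln(26.974) = 3.2949, so t = 3.2949/0.16 = 20.593.

20.6 days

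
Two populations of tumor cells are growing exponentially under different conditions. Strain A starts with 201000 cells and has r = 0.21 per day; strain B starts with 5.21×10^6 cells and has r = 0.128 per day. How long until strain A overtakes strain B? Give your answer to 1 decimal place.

Set 201000·e^(0.21t) = 5.21×10^6·e^(0.128t).
e^((0.21 − 0.128)t) = 5.21×10^6/201000 → e^(0.082·t) = 25.92.
0.082·t = ln(25.92) = 3.255, so t = 3.255/0.082 = 39.695.

39.7 days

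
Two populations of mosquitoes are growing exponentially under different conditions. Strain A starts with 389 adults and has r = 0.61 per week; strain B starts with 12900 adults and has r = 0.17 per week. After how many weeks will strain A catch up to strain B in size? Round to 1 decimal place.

8.0 weeks

Set 389·e^(0.61t) = 12900·e^(0.17t).
e^((0.61 − 0.17)t) = 12900/389 → e^(0.44·t) = 33.162.
0.44·t = ln(33.162) = 3.5014, so t = 3.5014/0.44 = 7.9577.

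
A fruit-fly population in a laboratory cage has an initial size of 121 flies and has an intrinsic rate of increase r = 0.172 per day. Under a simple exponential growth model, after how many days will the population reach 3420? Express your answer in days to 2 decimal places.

19.43 days

Set N₀·e^(rt) = 3420: e^(0.172·t) = 3420/121 = 28.264.
0.172·t = ln(28.264) = 3.3416, so t = 3.3416/0.172 = 19.428.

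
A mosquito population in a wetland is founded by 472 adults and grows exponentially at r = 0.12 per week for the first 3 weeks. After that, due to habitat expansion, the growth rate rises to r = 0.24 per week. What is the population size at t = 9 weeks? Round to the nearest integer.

2855 adults

Phase 1: N(3) = 472·e^(0.12×3) = 472·e^0.36 = 676.531.
Phase 2 runs for 9 − 3 = 6 weeks at r = 0.24.
N(9) = 676.531·e^(0.24×6) = 676.531·e^1.44 = 2855.43.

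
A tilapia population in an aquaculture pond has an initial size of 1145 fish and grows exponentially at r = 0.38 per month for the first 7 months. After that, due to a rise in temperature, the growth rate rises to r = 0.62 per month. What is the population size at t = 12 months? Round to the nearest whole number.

363364 fish

Phase 1: N(7) = 1145·e^(0.38×7) = 1145·e^2.66 = 16369.3.
Phase 2 runs for 12 − 7 = 5 months at r = 0.62.
N(12) = 16369.3·e^(0.62×5) = 16369.3·e^3.1 = 363364.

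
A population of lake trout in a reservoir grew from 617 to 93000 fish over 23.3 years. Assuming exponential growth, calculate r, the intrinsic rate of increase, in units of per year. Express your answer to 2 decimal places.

From N(t) = N₀·e^(rt): e^(r·23.3) = 93000/617 = 150.73.
r·23.3 = ln(150.73) = 5.0155, so r = 5.0155/23.3 = 0.21526.

0.22 per year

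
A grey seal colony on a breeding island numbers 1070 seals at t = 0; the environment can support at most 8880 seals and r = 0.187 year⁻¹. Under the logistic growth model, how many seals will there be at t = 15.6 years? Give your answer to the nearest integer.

6367 seals

A = (K − N₀)/N₀ = (8880 − 1070)/1070 = 7.2991.
N(t) = K/(1 + A·e^(−rt)) = 8880/(1 + 7.2991×e^(−0.187×15.6)).
e^(−2.917) = 0.054085; denominator = 1 + 7.2991×0.054085 = 1.3948.
N = 8880/1.3948 = 6366.64.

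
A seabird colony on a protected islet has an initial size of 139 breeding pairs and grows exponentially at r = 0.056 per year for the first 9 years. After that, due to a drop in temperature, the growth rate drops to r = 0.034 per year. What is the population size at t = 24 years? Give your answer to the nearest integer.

383 breeding pairs

Phase 1: N(9) = 139·e^(0.056×9) = 139·e^0.504 = 230.091.
Phase 2 runs for 24 − 9 = 15 years at r = 0.034.
N(24) = 230.091·e^(0.034×15) = 230.091·e^0.51 = 383.168.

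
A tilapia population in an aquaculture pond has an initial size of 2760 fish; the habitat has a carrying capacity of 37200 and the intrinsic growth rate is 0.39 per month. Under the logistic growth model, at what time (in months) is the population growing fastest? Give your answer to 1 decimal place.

Logistic growth is fastest at N = K/2 = 18600.
A = (K − N₀)/N₀ = 12.478. Set K/(1 + A·e^(−rt)) = K/2 → A·e^(−rt) = 1.
e^(−0.39t) = 1/12.478 = 0.0801394, so t = ln(12.478)/0.39 = 2.524/0.39 = 6.4718.

6.5 months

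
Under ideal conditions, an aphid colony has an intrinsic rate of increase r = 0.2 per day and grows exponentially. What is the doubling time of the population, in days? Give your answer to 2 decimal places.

3.47 days

Doubling time t_d = ln(2)/r = 0.6931/0.2 = 3.4657.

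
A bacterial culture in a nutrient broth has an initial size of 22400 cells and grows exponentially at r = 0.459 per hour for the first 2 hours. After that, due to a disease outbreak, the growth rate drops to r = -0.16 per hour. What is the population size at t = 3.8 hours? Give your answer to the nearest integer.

Phase 1: N(2) = 22400·e^(0.459×2) = 22400·e^0.918 = 56095.8.
Phase 2 runs for 3.8 − 2 = 1.8 hours at r = -0.16.
N(3.8) = 56095.8·e^(-0.16×1.8) = 56095.8·e^-0.288 = 42058.5.

42058 cells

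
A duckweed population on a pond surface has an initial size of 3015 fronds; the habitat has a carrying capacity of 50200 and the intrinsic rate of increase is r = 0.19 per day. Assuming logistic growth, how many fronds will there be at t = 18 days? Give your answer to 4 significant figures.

33200 fronds

A = (K − N₀)/N₀ = (50200 − 3015)/3015 = 15.65.
N(t) = K/(1 + A·e^(−rt)) = 50200/(1 + 15.65×e^(−0.19×18)).
e^(−3.42) = 0.032712; denominator = 1 + 15.65×0.032712 = 1.512.
N = 50200/1.512 = 33202.1.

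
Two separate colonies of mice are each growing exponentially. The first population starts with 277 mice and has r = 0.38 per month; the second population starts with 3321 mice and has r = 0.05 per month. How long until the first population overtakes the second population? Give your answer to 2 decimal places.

Set 277·e^(0.38t) = 3321·e^(0.05t).
e^((0.38 − 0.05)t) = 3321/277 → e^(0.33·t) = 11.989.
0.33·t = ln(11.989) = 2.484, so t = 2.484/0.33 = 7.5273.

7.53 months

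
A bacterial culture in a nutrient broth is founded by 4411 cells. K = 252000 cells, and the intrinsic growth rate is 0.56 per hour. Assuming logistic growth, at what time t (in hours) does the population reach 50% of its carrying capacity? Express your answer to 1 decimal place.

7.2 hours

A = (K − N₀)/N₀ = (252000 − 4411)/4411 = 56.13.
Solve 252000/(1 + 56.13·e^(−0.56t)) = 126000: 1 + 56.13·e^(−0.56t) = 2, so e^(−0.56t) = 0.0178158.
−0.56·t = ln(0.0178158) = -4.0277, so t = 4.0277/0.56 = 7.1923.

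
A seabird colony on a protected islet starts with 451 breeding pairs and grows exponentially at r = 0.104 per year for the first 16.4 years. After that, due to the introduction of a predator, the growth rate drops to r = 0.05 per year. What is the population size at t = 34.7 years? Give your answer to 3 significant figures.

6200 breeding pairs

Phase 1: N(16.4) = 451·e^(0.104×16.4) = 451·e^1.706 = 2482.61.
Phase 2 runs for 34.7 − 16.4 = 18.3 years at r = 0.05.
N(34.7) = 2482.61·e^(0.05×18.3) = 2482.61·e^0.915 = 6198.53.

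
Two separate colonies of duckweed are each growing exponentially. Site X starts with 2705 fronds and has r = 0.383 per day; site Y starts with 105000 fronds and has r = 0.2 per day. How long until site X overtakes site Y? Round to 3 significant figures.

Set 2705·e^(0.383t) = 105000·e^(0.2t).
e^((0.383 − 0.2)t) = 105000/2705 → e^(0.183·t) = 38.817.
0.183·t = ln(38.817) = 3.6589, so t = 3.6589/0.183 = 19.994.

20.0 days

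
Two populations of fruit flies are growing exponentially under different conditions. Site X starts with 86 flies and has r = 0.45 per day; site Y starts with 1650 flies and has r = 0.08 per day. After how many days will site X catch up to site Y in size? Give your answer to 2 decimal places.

Set 86·e^(0.45t) = 1650·e^(0.08t).
e^((0.45 − 0.08)t) = 1650/86 → e^(0.37·t) = 19.186.
0.37·t = ln(19.186) = 2.9542, so t = 2.9542/0.37 = 7.9843.

7.98 days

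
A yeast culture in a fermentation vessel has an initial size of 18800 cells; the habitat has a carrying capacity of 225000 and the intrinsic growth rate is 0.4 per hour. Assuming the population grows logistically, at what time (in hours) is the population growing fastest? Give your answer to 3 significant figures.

5.99 hours

Logistic growth is fastest at N = K/2 = 112500.
A = (K − N₀)/N₀ = 10.968. Set K/(1 + A·e^(−rt)) = K/2 → A·e^(−rt) = 1.
e^(−0.4t) = 1/10.968 = 0.0911736, so t = ln(10.968)/0.4 = 2.395/0.4 = 5.9875.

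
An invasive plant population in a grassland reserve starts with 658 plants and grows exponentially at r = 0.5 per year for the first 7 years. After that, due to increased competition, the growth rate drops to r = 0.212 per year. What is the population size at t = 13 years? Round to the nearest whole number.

Phase 1: N(7) = 658·e^(0.5×7) = 658·e^3.5 = 21790.
Phase 2 runs for 13 − 7 = 6 years at r = 0.212.
N(13) = 21790·e^(0.212×6) = 21790·e^1.272 = 77746.2.

77746 plants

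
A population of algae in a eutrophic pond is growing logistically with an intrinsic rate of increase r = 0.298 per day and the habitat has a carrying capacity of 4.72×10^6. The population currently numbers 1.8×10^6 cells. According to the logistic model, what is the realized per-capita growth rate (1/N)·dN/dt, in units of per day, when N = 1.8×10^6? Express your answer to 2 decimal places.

0.18 per day

(1/N)·dN/dt = r(1 − N/K) = 0.298 × (1 − 1.8×10^6/4.72×10^6).
= 0.298 × 0.61864 = 0.18436.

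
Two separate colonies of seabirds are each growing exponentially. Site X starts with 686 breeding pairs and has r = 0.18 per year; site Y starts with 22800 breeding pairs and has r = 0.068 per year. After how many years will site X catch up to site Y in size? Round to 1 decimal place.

Set 686·e^(0.18t) = 22800·e^(0.068t).
e^((0.18 − 0.068)t) = 22800/686 → e^(0.112·t) = 33.236.
0.112·t = ln(33.236) = 3.5036, so t = 3.5036/0.112 = 31.282.

31.3 years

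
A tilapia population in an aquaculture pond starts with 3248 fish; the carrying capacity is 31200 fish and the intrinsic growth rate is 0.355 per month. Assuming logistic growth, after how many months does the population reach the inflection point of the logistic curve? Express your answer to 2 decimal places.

Logistic growth is fastest at N = K/2 = 15600.
A = (K − N₀)/N₀ = 8.6059. Set K/(1 + A·e^(−rt)) = K/2 → A·e^(−rt) = 1.
e^(−0.355t) = 1/8.6059 = 0.116199, so t = ln(8.6059)/0.355 = 2.1524/0.355 = 6.0632.

6.06 months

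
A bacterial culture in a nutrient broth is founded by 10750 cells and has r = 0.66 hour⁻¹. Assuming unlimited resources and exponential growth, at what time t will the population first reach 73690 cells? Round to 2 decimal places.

2.92 hours

Set N₀·e^(rt) = 73690: e^(0.66·t) = 73690/10750 = 6.8549.
0.66·t = ln(6.8549) = 1.925, so t = 1.925/0.66 = 2.9166.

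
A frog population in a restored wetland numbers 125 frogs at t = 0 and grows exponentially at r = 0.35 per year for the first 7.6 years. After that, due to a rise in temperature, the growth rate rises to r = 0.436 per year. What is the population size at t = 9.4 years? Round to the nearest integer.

3917 frogs

Phase 1: N(7.6) = 125·e^(0.35×7.6) = 125·e^2.66 = 1787.04.
Phase 2 runs for 9.4 − 7.6 = 1.8 years at r = 0.436.
N(9.4) = 1787.04·e^(0.436×1.8) = 1787.04·e^0.7848 = 3917.13.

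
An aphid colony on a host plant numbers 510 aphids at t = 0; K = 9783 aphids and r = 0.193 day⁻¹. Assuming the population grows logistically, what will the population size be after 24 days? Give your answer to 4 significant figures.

A = (K − N₀)/N₀ = (9783 − 510)/510 = 18.182.
N(t) = K/(1 + A·e^(−rt)) = 9783/(1 + 18.182×e^(−0.193×24)).
e^(−4.632) = 0.0097353; denominator = 1 + 18.182×0.0097353 = 1.177.
N = 9783/1.177 = 8311.74.

8312 aphids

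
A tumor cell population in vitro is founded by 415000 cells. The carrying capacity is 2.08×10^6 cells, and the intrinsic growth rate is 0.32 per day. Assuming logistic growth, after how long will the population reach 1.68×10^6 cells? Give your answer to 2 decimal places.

8.83 days

A = (K − N₀)/N₀ = (2.08×10^6 − 415000)/415000 = 4.012.
Solve 2.08×10^6/(1 + 4.012·e^(−0.32t)) = 1.68×10^6: 1 + 4.012·e^(−0.32t) = 1.2381, so e^(−0.32t) = 0.0593451.
−0.32·t = ln(0.0593451) = -2.8244, so t = 2.8244/0.32 = 8.8262.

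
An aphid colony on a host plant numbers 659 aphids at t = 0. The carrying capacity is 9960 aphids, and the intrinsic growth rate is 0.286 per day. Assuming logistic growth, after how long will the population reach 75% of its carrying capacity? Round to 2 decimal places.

A = (K − N₀)/N₀ = (9960 − 659)/659 = 14.114.
Solve 9960/(1 + 14.114·e^(−0.286t)) = 7470: 1 + 14.114·e^(−0.286t) = 1.3333, so e^(−0.286t) = 0.0236175.
−0.286·t = ln(0.0236175) = -3.7458, so t = 3.7458/0.286 = 13.097.

13.10 days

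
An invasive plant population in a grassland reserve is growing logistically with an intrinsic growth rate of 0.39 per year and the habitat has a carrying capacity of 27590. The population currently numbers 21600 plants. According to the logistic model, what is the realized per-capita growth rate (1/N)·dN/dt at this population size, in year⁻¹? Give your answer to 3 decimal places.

(1/N)·dN/dt = r(1 − N/K) = 0.39 × (1 − 21600/27590).
= 0.39 × 0.21711 = 0.084672.

0.085 per year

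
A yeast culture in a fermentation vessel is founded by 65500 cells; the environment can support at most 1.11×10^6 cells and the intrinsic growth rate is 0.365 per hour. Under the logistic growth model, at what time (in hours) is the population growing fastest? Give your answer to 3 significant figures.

7.59 hours

Logistic growth is fastest at N = K/2 = 555000.
A = (K − N₀)/N₀ = 15.947. Set K/(1 + A·e^(−rt)) = K/2 → A·e^(−rt) = 1.
e^(−0.365t) = 1/15.947 = 0.0627094, so t = ln(15.947)/0.365 = 2.7692/0.365 = 7.587.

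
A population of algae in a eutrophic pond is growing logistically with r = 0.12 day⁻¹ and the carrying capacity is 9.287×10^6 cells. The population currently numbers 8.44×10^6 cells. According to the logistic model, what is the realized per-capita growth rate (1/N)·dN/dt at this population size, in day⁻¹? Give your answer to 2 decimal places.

0.01 per day

(1/N)·dN/dt = r(1 − N/K) = 0.12 × (1 − 8.44×10^6/9.287×10^6).
= 0.12 × 0.091203 = 0.010944.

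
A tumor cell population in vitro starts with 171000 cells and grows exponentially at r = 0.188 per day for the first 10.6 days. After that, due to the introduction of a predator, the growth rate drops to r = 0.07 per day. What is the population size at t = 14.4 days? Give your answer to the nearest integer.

Phase 1: N(10.6) = 171000·e^(0.188×10.6) = 171000·e^1.993 = 1.254464×10^6.
Phase 2 runs for 14.4 − 10.6 = 3.8 days at r = 0.07.
N(14.4) = 1.254464×10^6·e^(0.07×3.8) = 1.254464×10^6·e^0.266 = 1.636743×10^6.

1636743 cells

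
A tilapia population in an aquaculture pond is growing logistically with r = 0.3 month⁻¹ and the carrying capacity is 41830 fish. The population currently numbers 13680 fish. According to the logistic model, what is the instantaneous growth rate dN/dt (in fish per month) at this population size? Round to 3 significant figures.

dN/dt = rN(1 − N/K) = 0.3 × 13680 × (1 − 13680/41830).
1 − 13680/41830 = 0.67296; dN/dt = 0.3 × 13680 × 0.67296 = 2761.8.

2760 fish per month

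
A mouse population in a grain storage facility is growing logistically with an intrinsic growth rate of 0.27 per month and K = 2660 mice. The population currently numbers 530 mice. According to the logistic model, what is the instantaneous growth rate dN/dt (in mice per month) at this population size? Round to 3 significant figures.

dN/dt = rN(1 − N/K) = 0.27 × 530 × (1 − 530/2660).
1 − 530/2660 = 0.80075; dN/dt = 0.27 × 530 × 0.80075 = 114.59.

115 mice per month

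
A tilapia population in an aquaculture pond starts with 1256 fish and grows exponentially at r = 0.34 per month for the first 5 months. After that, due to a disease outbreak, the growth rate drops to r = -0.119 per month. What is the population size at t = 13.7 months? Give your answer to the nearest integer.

2442 fish

Phase 1: N(5) = 1256·e^(0.34×5) = 1256·e^1.7 = 6875.28.
Phase 2 runs for 13.7 − 5 = 8.7 months at r = -0.119.
N(13.7) = 6875.28·e^(-0.119×8.7) = 6875.28·e^-1.035 = 2441.55.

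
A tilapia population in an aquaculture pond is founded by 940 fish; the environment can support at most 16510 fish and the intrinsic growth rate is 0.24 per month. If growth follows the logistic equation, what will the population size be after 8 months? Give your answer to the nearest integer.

4816 fish

A = (K − N₀)/N₀ = (16510 − 940)/940 = 16.564.
N(t) = K/(1 + A·e^(−rt)) = 16510/(1 + 16.564×e^(−0.24×8)).
e^(−1.92) = 0.14661; denominator = 1 + 16.564×0.14661 = 3.4284.
N = 16510/3.4284 = 4815.7.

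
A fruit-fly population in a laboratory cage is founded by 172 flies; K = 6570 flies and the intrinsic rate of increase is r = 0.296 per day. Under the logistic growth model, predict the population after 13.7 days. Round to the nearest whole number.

3995 flies

A = (K − N₀)/N₀ = (6570 − 172)/172 = 37.198.
N(t) = K/(1 + A·e^(−rt)) = 6570/(1 + 37.198×e^(−0.296×13.7)).
e^(−4.055) = 0.017332; denominator = 1 + 37.198×0.017332 = 1.6447.
N = 6570/1.6447 = 3994.62.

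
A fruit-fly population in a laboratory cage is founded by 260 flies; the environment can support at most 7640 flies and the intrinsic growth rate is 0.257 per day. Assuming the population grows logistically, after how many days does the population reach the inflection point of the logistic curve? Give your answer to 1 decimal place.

13.0 days

Logistic growth is fastest at N = K/2 = 3820.
A = (K − N₀)/N₀ = 28.385. Set K/(1 + A·e^(−rt)) = K/2 → A·e^(−rt) = 1.
e^(−0.257t) = 1/28.385 = 0.0352304, so t = ln(28.385)/0.257 = 3.3458/0.257 = 13.019.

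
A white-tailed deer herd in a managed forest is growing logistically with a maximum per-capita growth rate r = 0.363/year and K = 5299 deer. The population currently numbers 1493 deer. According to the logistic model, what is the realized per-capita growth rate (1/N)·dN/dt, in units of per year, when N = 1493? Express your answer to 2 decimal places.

(1/N)·dN/dt = r(1 − N/K) = 0.363 × (1 − 1493/5299).
= 0.363 × 0.71825 = 0.26072.

0.26 per year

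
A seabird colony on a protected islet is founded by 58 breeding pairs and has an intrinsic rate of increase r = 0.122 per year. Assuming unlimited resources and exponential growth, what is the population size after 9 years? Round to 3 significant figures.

N(t) = N₀·e^(rt) = 58 × e^(0.122×9) = 58 × e^1.098.
e^1.098 ≈ 2.9982, so N ≈ 58 × 2.9982 = 173.893.

174 breeding pairs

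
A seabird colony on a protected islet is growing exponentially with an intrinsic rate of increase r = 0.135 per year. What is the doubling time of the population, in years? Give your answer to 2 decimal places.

5.13 years

Doubling time t_d = ln(2)/r = 0.6931/0.135 = 5.1344.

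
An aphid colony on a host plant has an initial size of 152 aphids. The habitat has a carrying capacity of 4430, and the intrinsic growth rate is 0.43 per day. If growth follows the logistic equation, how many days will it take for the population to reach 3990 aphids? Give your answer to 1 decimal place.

12.9 days

A = (K − N₀)/N₀ = (4430 − 152)/152 = 28.145.
Solve 4430/(1 + 28.145·e^(−0.43t)) = 3990: 1 + 28.145·e^(−0.43t) = 1.1103, so e^(−0.43t) = 0.00391816.
−0.43·t = ln(0.00391816) = -5.5421, so t = 5.5421/0.43 = 12.889.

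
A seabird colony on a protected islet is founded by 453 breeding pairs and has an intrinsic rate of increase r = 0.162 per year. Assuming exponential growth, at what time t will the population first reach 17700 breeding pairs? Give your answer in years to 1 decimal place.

Set N₀·e^(rt) = 17700: e^(0.162·t) = 17700/453 = 39.073.
0.162·t = ln(39.073) = 3.6654, so t = 3.6654/0.162 = 22.626.

22.6 years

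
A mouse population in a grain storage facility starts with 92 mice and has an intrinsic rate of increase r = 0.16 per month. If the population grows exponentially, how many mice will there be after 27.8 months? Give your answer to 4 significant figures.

7862 mice

N(t) = N₀·e^(rt) = 92 × e^(0.16×27.8) = 92 × e^4.448.
e^4.448 ≈ 85.456, so N ≈ 92 × 85.456 = 7861.94.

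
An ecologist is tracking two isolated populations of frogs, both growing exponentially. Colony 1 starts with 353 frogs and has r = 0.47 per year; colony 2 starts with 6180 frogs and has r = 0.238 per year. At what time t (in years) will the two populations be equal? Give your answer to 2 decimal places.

Set 353·e^(0.47t) = 6180·e^(0.238t).
e^((0.47 − 0.238)t) = 6180/353 → e^(0.232·t) = 17.507.
0.232·t = ln(17.507) = 2.8626, so t = 2.8626/0.232 = 12.339.

12.34 years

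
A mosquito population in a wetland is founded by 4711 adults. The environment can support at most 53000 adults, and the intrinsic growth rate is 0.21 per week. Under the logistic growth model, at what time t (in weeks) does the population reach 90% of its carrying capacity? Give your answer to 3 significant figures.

21.5 weeks

A = (K − N₀)/N₀ = (53000 − 4711)/4711 = 10.25.
Solve 53000/(1 + 10.25·e^(−0.21t)) = 47700: 1 + 10.25·e^(−0.21t) = 1.1111, so e^(−0.21t) = 0.0108398.
−0.21·t = ln(0.0108398) = -4.5245, so t = 4.5245/0.21 = 21.545.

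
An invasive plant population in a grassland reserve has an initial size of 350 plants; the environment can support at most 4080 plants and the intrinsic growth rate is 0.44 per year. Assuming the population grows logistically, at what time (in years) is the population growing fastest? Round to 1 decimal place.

Logistic growth is fastest at N = K/2 = 2040.
A = (K − N₀)/N₀ = 10.657. Set K/(1 + A·e^(−rt)) = K/2 → A·e^(−rt) = 1.
e^(−0.44t) = 1/10.657 = 0.0938338, so t = ln(10.657)/0.44 = 2.3662/0.44 = 5.3778.

5.4 years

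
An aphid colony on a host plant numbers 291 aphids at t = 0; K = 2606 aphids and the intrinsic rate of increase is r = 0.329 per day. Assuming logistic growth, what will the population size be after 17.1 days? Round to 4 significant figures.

2533 aphids

A = (K − N₀)/N₀ = (2606 − 291)/291 = 7.9553.
N(t) = K/(1 + A·e^(−rt)) = 2606/(1 + 7.9553×e^(−0.329×17.1)).
e^(−5.626) = 0.0036033; denominator = 1 + 7.9553×0.0036033 = 1.0287.
N = 2606/1.0287 = 2533.38.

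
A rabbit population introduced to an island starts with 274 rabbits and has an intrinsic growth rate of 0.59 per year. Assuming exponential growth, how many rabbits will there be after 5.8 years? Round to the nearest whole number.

N(t) = N₀·e^(rt) = 274 × e^(0.59×5.8) = 274 × e^3.422.
e^3.422 ≈ 30.631, so N ≈ 274 × 30.631 = 8392.79.

8393 rabbits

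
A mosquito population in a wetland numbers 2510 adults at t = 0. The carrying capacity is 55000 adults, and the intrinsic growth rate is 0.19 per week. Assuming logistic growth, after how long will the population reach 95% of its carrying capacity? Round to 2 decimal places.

A = (K − N₀)/N₀ = (55000 − 2510)/2510 = 20.912.
Solve 55000/(1 + 20.912·e^(−0.19t)) = 52250: 1 + 20.912·e^(−0.19t) = 1.0526, so e^(−0.19t) = 0.00251677.
−0.19·t = ln(0.00251677) = -5.9848, so t = 5.9848/0.19 = 31.499.

31.50 weeks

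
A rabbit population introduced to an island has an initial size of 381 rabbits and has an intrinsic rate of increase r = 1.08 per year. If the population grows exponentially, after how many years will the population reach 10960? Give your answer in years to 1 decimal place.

3.1 years

Set N₀·e^(rt) = 10960: e^(1.08·t) = 10960/381 = 28.766.
1.08·t = ln(28.766) = 3.3592, so t = 3.3592/1.08 = 3.1104.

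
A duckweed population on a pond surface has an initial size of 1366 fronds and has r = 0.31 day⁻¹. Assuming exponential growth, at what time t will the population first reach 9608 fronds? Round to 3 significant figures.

Set N₀·e^(rt) = 9608: e^(0.31·t) = 9608/1366 = 7.0337.
0.31·t = ln(7.0337) = 1.9507, so t = 1.9507/0.31 = 6.2926.

6.29 days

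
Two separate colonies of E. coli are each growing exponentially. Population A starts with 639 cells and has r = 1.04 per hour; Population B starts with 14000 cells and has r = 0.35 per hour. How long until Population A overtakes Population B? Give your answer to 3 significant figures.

Set 639·e^(1.04t) = 14000·e^(0.35t).
e^((1.04 − 0.35)t) = 14000/639 → e^(0.69·t) = 21.909.
0.69·t = ln(21.909) = 3.0869, so t = 3.0869/0.69 = 4.4738.

4.47 hours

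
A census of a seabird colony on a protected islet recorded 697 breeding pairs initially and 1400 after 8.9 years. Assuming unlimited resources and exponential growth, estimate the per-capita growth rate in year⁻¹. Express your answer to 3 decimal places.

From N(t) = N₀·e^(rt): e^(r·8.9) = 1400/697 = 2.0086.
r·8.9 = ln(2.0086) = 0.69744, so r = 0.69744/8.9 = 0.078364.

0.078 per year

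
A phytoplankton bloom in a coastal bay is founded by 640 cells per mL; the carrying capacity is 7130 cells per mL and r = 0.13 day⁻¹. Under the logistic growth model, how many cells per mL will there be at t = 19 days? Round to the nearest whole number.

3838 cells per mL

A = (K − N₀)/N₀ = (7130 − 640)/640 = 10.141.
N(t) = K/(1 + A·e^(−rt)) = 7130/(1 + 10.141×e^(−0.13×19)).
e^(−2.47) = 0.084585; denominator = 1 + 10.141×0.084585 = 1.8577.
N = 7130/1.8577 = 3837.99.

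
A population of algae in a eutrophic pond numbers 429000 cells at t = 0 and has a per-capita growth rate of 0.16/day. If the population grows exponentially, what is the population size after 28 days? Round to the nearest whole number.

37852675 cells

N(t) = N₀·e^(rt) = 429000 × e^(0.16×28) = 429000 × e^4.48.
e^4.48 ≈ 88.235, so N ≈ 429000 × 88.235 = 3.785267×10^7.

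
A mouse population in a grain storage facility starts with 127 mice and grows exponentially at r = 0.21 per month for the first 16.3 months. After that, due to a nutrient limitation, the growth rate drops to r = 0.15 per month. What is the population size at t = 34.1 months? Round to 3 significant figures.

Phase 1: N(16.3) = 127·e^(0.21×16.3) = 127·e^3.423 = 3893.98.
Phase 2 runs for 34.1 − 16.3 = 17.8 months at r = 0.15.
N(34.1) = 3893.98·e^(0.15×17.8) = 3893.98·e^2.67 = 56229.

56200 mice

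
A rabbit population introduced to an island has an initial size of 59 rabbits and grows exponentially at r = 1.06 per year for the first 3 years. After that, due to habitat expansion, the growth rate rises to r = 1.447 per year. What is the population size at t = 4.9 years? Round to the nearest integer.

Phase 1: N(3) = 59·e^(1.06×3) = 59·e^3.18 = 1418.76.
Phase 2 runs for 4.9 − 3 = 1.9 years at r = 1.447.
N(4.9) = 1418.76·e^(1.447×1.9) = 1418.76·e^2.749 = 22177.6.

22178 rabbits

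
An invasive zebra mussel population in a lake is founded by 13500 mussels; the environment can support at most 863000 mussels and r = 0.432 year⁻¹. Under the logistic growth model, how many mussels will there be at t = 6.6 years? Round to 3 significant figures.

A = (K − N₀)/N₀ = (863000 − 13500)/13500 = 62.926.
N(t) = K/(1 + A·e^(−rt)) = 863000/(1 + 62.926×e^(−0.432×6.6)).
e^(−2.851) = 0.057775; denominator = 1 + 62.926×0.057775 = 4.6355.
N = 863000/4.6355 = 186170.

186000 mussels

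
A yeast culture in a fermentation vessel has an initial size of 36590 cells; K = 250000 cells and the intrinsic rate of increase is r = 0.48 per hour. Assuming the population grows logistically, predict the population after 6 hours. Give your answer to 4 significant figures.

A = (K − N₀)/N₀ = (250000 − 36590)/36590 = 5.8325.
N(t) = K/(1 + A·e^(−rt)) = 250000/(1 + 5.8325×e^(−0.48×6)).
e^(−2.88) = 0.056135; denominator = 1 + 5.8325×0.056135 = 1.3274.
N = 250000/1.3274 = 188338.

188300 cells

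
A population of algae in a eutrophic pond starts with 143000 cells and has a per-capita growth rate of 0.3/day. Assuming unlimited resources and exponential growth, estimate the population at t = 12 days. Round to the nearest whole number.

5233548 cells

N(t) = N₀·e^(rt) = 143000 × e^(0.3×12) = 143000 × e^3.6.
e^3.6 ≈ 36.598, so N ≈ 143000 × 36.598 = 5.233548×10^6.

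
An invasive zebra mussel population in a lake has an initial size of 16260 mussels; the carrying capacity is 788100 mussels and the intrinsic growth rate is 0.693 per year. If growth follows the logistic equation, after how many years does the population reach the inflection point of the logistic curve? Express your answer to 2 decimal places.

5.57 years

Logistic growth is fastest at N = K/2 = 394050.
A = (K − N₀)/N₀ = 47.469. Set K/(1 + A·e^(−rt)) = K/2 → A·e^(−rt) = 1.
e^(−0.693t) = 1/47.469 = 0.0210665, so t = ln(47.469)/0.693 = 3.8601/0.693 = 5.5701.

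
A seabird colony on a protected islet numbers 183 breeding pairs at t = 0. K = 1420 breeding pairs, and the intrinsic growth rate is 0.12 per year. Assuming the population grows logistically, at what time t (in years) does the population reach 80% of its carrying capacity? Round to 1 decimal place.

27.5 years

A = (K − N₀)/N₀ = (1420 − 183)/183 = 6.7596.
Solve 1420/(1 + 6.7596·e^(−0.12t)) = 1136: 1 + 6.7596·e^(−0.12t) = 1.25, so e^(−0.12t) = 0.0369846.
−0.12·t = ln(0.0369846) = -3.2973, so t = 3.2973/0.12 = 27.477.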